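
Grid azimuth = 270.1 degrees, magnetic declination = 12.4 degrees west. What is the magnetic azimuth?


magnetic azimuth = grid azimuth - declination (east +ve)
mag_az = 270.1 - -12.4 = 282.5 degrees

282.5 degrees


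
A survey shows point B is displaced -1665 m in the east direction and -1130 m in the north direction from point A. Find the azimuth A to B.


az = atan2(-1665, -1130) = -124.2 deg
adjusted to 0-360: 235.8 degrees

235.8 degrees


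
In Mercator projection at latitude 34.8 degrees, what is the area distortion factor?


area_distortion = 1/cos^2(34.8) = 1.483

1.483


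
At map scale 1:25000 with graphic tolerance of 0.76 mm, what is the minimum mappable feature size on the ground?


ground = 0.76 mm * 25000 / 1000 = 19.0 m

19.0 m


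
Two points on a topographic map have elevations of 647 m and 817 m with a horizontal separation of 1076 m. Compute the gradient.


gradient = (817 - 647) / 1076 = 170 / 1076 = 0.158

0.158


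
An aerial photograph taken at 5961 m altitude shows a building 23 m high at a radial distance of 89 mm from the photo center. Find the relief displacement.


d = h * r / H = 23 * 89 / 5961 = 0.34 mm

0.34 mm


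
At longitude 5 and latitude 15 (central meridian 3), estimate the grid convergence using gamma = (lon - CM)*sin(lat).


gamma = (5 - 3) * sin(15) = 2 * 0.258819 = 0.518 degrees

0.518 degrees


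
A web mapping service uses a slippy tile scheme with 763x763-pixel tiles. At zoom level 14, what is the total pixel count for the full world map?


tiles per axis = 2^14 = 16384
total tiles = 16384^2 = 268435456
pixels per axis = 16384 * 763 = 12500992
total pixels = 12500992^2 = 156274800984064

156274800984064 pixels


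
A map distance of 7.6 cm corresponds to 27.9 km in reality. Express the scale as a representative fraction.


ground = 27.9 km = 2790000 cm; RF denominator = ground / map = 2790000 / 7.6 ≈ 367105; RF = 1:367105

1:367105


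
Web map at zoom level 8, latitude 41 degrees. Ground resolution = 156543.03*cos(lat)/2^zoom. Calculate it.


res = 156543.03 * cos(41) / 2^8 = 156543.03 * 0.75470958 / 256 = 461.5 m/pixel

461.5 m/pixel


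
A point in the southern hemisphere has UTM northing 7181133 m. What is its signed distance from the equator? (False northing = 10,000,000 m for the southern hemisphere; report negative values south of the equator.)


For southern: actual = 7181133 - 10000000 = -2818867 m

-2818867 m


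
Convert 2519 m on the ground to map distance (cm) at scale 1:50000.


map_cm = 2519 * 100 / 50000 = 5.038 cm ≈ 5.04 cm

5.04 cm


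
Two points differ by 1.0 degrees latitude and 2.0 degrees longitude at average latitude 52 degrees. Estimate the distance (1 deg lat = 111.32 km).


dlat_km = 1.0 * 111.32 = 111.32
dlon_km = 2.0 * 111.32 * cos(52) ≈ 137.071
dist = sqrt(111.32^2 + 137.071^2) ≈ 176.6 km

176.6 km


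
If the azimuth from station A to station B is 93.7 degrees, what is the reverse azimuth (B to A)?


back azimuth = (93.7 + 180) mod 360 = 273.7 degrees

273.7 degrees


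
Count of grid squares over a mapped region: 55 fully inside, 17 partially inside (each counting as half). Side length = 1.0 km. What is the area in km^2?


effective squares = 55 + 17 * 0.5 = 63.5
area = 63.5 * 1.0 = 63.5 km^2

63.5 km^2


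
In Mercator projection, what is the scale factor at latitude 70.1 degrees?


SF = 1 / cos(70.1) = 1 / 0.34038 = 2.938

2.938


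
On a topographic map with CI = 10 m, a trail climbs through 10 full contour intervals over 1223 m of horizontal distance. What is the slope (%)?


elevation change = 10 * 10 = 100 m
slope = 100 / 1223 * 100 = 8.2%

8.2%


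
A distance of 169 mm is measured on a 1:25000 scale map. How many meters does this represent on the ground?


ground = 169 mm * 25000 / 1000 = 4225.0 m

4225.0 m


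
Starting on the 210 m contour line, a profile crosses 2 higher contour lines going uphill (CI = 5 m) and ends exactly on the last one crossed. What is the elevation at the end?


elevation = 210 + 2 * 5 = 220 m

220 m


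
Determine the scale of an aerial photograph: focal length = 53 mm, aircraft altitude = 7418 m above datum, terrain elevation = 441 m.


scale = f / (H - h) = 53 mm / 6977 m = 53 / 6977000 = 1:131642

1:131642


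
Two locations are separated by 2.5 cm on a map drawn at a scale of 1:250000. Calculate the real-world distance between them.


ground = 2.5 cm * 250000 / 100 = 6250.0 m = 6.25 km

6.25 km


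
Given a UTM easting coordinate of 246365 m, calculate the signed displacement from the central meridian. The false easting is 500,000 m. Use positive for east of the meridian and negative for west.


displacement = 246365 - 500000 = -253635 m

-253635 m


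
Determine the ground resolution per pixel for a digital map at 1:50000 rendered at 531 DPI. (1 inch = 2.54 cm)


pixel_cm = 2.54 / 531 ≈ 0.004783 cm
ground = pixel_cm * 50000 / 100 = 2.54 * 50000 / (531 * 100) = 127000 / 53100 ≈ 2.39 m

2.39 m


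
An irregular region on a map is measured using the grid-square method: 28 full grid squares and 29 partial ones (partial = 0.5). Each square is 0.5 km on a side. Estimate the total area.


effective squares = 28 + 29 * 0.5 = 42.5
area = 42.5 * 0.25 = 10.625 km^2

10.625 km^2


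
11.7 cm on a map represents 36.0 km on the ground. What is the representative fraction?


ground = 36.0 km = 3600000 cm; RF denominator = ground / map = 3600000 / 11.7 ≈ 307692; RF = 1:307692

1:307692


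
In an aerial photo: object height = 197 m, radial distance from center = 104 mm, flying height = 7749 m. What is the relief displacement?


d = h * r / H = 197 * 104 / 7749 = 2.64 mm

2.64 mm


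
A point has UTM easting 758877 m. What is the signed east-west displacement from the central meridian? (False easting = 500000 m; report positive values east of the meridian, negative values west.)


displacement = 758877 - 500000 = 258877 m

258877 m


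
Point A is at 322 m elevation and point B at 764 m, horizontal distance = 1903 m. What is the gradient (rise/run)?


gradient = (764 - 322) / 1903 = 442 / 1903 = 0.2323

0.2323


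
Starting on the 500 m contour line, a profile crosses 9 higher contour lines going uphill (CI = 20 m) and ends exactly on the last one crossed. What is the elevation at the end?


elevation = 500 + 9 * 20 = 680 m

680 m


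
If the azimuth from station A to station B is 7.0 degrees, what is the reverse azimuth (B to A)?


back azimuth = (7.0 + 180) mod 360 = 187.0 degrees

187.0 degrees


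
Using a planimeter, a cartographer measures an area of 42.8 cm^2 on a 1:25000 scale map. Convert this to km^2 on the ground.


ground_area = 42.8 * (25000/100)^2 = 2675000.0 m^2 = 2.675 km^2

2.675 km^2


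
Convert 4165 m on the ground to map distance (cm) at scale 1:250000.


map_cm = 4165 * 100 / 250000 = 1.666 cm ≈ 1.67 cm

1.67 cm


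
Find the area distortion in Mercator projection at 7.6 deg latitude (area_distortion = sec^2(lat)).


area_distortion = 1/cos^2(7.6) = 1.018

1.018


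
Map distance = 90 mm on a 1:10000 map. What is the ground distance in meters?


ground = 90 mm * 10000 / 1000 = 900.0 m

900.0 m


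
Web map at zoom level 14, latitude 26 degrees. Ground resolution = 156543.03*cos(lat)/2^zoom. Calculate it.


res = 156543.03 * cos(26) / 2^14 = 156543.03 * 0.89879405 / 16384 = 8.59 m/pixel

8.59 m/pixel


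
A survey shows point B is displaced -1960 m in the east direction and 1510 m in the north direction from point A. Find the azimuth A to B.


az = atan2(-1960, 1510) = -52.4 deg
adjusted to 0-360: 307.6 degrees

307.6 degrees


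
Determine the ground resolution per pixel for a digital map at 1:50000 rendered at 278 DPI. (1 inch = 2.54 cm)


pixel_cm = 2.54 / 278 ≈ 0.009137 cm
ground = pixel_cm * 50000 / 100 = 2.54 * 50000 / (278 * 100) = 127000 / 27800 ≈ 4.57 m

4.57 m


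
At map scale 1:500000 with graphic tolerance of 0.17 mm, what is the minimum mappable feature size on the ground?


ground = 0.17 mm * 500000 / 1000 = 85.0 m

85.0 m


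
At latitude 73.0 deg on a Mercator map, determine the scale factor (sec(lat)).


SF = 1 / cos(73.0) = 1 / 0.292372 = 3.42

3.42


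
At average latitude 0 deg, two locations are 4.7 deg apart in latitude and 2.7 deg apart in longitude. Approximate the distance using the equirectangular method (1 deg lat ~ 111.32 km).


dlat_km = 4.7 * 111.32 = 523.204
dlon_km = 2.7 * 111.32 * cos(0) ≈ 300.564
dist = sqrt(523.204^2 + 300.564^2) ≈ 603.4 km

603.4 km


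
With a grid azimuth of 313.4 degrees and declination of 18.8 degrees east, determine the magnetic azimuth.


magnetic azimuth = grid azimuth - declination (east +ve)
mag_az = 313.4 - 18.8 = 294.6 degrees

294.6 degrees


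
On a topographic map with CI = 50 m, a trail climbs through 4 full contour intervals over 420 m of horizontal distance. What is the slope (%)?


elevation change = 4 * 50 = 200 m
slope = 200 / 420 * 100 = 47.6%

47.6%


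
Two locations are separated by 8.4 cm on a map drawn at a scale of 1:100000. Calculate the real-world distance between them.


ground = 8.4 cm * 100000 / 100 = 8400.0 m = 8.4 km

8.4 km


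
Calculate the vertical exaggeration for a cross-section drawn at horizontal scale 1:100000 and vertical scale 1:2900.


VE = horizontal_scale / vertical_scale = 100000 / 2900 ≈ 34.5

34.5x


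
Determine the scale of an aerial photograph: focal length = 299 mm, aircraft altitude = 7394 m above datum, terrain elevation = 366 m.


scale = f / (H - h) = 299 mm / 7028 m = 299 / 7028000 = 1:23505

1:23505


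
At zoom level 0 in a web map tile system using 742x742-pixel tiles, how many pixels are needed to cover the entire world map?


tiles per axis = 2^0 = 1
total tiles = 1^2 = 1
pixels per axis = 1 * 742 = 742
total pixels = 742^2 = 550564

550564 pixels


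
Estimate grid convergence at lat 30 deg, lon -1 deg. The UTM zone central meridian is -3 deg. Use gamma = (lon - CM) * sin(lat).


gamma = (-1 - -3) * sin(30) = 2 * 0.5 = 1.0 degrees

1.0 degrees


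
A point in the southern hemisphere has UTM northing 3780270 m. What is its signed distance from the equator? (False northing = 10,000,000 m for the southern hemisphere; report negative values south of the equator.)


For southern: actual = 3780270 - 10000000 = -6219730 m

-6219730 m


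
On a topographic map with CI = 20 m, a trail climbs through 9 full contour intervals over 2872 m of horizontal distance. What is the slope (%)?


elevation change = 9 * 20 = 180 m
slope = 180 / 2872 * 100 = 6.3%

6.3%


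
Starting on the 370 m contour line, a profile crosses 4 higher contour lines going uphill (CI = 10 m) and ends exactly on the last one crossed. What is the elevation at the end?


elevation = 370 + 4 * 10 = 410 m

410 m


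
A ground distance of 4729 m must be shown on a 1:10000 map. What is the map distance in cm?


map_cm = 4729 * 100 / 10000 = 47.29 cm

47.29 cm


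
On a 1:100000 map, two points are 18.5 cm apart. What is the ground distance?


ground = 18.5 cm * 100000 / 100 = 18500.0 m = 18.5 km

18.5 km


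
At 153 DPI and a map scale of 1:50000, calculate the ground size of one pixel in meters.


pixel_cm = 2.54 / 153 ≈ 0.016601 cm
ground = pixel_cm * 50000 / 100 = 2.54 * 50000 / (153 * 100) = 127000 / 15300 ≈ 8.3 m

8.3 m


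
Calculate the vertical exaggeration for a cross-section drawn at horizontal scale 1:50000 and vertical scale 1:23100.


VE = horizontal_scale / vertical_scale = 50000 / 23100 ≈ 2.2

2.2x


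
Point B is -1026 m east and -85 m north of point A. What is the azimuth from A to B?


az = atan2(-1026, -85) = -94.7 deg
adjusted to 0-360: 265.3 degrees

265.3 degrees


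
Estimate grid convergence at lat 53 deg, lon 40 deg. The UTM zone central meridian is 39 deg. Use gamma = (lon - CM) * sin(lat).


gamma = (40 - 39) * sin(53) = 1 * 0.798636 = 0.799 degrees

0.799 degrees


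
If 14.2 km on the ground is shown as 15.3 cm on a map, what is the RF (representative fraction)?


ground = 14.2 km = 1420000 cm; RF denominator = ground / map = 1420000 / 15.3 ≈ 92810; RF = 1:92810

1:92810


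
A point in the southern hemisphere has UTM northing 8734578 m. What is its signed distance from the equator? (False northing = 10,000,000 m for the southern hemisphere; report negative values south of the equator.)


For southern: actual = 8734578 - 10000000 = -1265422 m

-1265422 m


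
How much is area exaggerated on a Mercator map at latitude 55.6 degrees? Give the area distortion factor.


area_distortion = 1/cos^2(55.6) = 3.133

3.133


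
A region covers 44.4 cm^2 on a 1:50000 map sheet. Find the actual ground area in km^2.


ground_area = 44.4 * (50000/100)^2 = 11100000.0 m^2 = 11.1 km^2

11.1 km^2


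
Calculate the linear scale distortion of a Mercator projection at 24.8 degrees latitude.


SF = 1 / cos(24.8) = 1 / 0.907777 = 1.102

1.102


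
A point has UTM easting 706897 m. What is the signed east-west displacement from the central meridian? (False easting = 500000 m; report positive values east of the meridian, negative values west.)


displacement = 706897 - 500000 = 206897 m

206897 m


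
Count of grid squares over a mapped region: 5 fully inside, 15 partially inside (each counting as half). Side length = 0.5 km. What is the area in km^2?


effective squares = 5 + 15 * 0.5 = 12.5
area = 12.5 * 0.25 = 3.125 km^2

3.125 km^2


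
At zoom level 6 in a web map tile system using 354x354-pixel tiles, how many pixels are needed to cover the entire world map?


tiles per axis = 2^6 = 64
total tiles = 64^2 = 4096
pixels per axis = 64 * 354 = 22656
total pixels = 22656^2 = 513294336

513294336 pixels


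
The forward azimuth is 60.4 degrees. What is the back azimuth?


back azimuth = (60.4 + 180) mod 360 = 240.4 degrees

240.4 degrees


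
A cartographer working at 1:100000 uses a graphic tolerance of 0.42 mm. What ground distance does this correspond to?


ground = 0.42 mm * 100000 / 1000 = 42.0 m

42.0 m


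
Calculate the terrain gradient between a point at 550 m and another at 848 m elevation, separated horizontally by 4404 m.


gradient = (848 - 550) / 4404 = 298 / 4404 = 0.0677

0.0677


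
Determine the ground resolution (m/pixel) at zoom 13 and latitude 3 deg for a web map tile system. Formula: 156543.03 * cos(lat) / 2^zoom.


res = 156543.03 * cos(3) / 2^13 = 156543.03 * 0.99862953 / 8192 = 19.08 m/pixel

19.08 m/pixel


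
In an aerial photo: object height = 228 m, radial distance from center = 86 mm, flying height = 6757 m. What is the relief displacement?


d = h * r / H = 228 * 86 / 6757 = 2.9 mm

2.9 mm


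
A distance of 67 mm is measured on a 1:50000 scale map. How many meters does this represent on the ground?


ground = 67 mm * 50000 / 1000 = 3350.0 m

3350.0 m


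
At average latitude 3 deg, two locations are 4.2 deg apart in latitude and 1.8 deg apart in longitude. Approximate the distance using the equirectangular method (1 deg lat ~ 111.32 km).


dlat_km = 4.2 * 111.32 = 467.544
dlon_km = 1.8 * 111.32 * cos(3) ≈ 200.101
dist = sqrt(467.544^2 + 200.101^2) ≈ 508.6 km

508.6 km


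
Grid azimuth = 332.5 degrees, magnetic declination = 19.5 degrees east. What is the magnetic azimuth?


magnetic azimuth = grid azimuth - declination (east +ve)
mag_az = 332.5 - 19.5 = 313.0 degrees

313.0 degrees


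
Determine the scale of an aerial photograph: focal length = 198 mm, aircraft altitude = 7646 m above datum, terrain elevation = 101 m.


scale = f / (H - h) = 198 mm / 7545 m = 198 / 7545000 = 1:38106

1:38106


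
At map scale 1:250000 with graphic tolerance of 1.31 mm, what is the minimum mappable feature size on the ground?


ground = 1.31 mm * 250000 / 1000 = 327.5 m

327.5 m


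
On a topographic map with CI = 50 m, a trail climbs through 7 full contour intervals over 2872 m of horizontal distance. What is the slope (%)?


elevation change = 7 * 50 = 350 m
slope = 350 / 2872 * 100 = 12.2%

12.2%


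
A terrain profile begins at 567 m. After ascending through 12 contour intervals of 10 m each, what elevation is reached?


elevation = 567 + 12 * 10 = 687 m

687 m


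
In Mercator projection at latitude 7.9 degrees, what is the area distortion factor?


area_distortion = 1/cos^2(7.9) = 1.019

1.019


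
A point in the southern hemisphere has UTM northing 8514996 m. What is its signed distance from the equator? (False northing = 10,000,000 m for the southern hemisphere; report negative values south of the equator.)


For southern: actual = 8514996 - 10000000 = -1485004 m

-1485004 m


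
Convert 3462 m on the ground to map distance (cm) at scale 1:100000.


map_cm = 3462 * 100 / 100000 = 3.462 cm ≈ 3.46 cm

3.46 cm


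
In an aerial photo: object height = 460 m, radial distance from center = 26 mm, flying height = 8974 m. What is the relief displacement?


d = h * r / H = 460 * 26 / 8974 = 1.33 mm

1.33 mm


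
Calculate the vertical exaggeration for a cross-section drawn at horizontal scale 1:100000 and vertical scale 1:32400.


VE = horizontal_scale / vertical_scale = 100000 / 32400 ≈ 3.1

3.1x


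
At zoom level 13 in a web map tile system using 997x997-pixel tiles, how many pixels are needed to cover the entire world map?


tiles per axis = 2^13 = 8192
total tiles = 8192^2 = 67108864
pixels per axis = 8192 * 997 = 8167424
total pixels = 8167424^2 = 66706814795776

66706814795776 pixels


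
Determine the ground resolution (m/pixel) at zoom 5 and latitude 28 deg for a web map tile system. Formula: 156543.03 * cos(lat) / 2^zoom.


res = 156543.03 * cos(28) / 2^5 = 156543.03 * 0.88294759 / 32 = 4319.35 m/pixel

4319.35 m/pixel


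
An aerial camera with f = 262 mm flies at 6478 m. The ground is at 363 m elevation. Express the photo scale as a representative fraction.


scale = f / (H - h) = 262 mm / 6115 m = 262 / 6115000 = 1:23340

1:23340


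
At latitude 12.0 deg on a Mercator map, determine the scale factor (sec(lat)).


SF = 1 / cos(12.0) = 1 / 0.978148 = 1.022

1.022


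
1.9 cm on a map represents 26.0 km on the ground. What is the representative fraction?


ground = 26.0 km = 2600000 cm; RF denominator = ground / map = 2600000 / 1.9 ≈ 1368421; RF = 1:1368421

1:1368421


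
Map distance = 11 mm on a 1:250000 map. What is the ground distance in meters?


ground = 11 mm * 250000 / 1000 = 2750.0 m

2750.0 m


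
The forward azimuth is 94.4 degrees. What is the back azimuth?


back azimuth = (94.4 + 180) mod 360 = 274.4 degrees

274.4 degrees


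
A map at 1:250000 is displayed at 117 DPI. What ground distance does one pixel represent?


pixel_cm = 2.54 / 117 ≈ 0.021709 cm
ground = pixel_cm * 250000 / 100 = 2.54 * 250000 / (117 * 100) = 635000 / 11700 ≈ 54.27 m

54.27 m


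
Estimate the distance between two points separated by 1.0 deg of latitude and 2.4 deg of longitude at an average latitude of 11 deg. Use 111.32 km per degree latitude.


dlat_km = 1.0 * 111.32 = 111.32
dlon_km = 2.4 * 111.32 * cos(11) ≈ 262.259
dist = sqrt(111.32^2 + 262.259^2) ≈ 284.9 km

284.9 km


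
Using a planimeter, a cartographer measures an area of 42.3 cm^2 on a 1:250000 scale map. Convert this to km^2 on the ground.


ground_area = 42.3 * (250000/100)^2 = 264375000.0 m^2 = 264.375 km^2

264.375 km^2


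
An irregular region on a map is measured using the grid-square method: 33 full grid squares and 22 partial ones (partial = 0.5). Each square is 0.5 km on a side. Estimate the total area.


effective squares = 33 + 22 * 0.5 = 44.0
area = 44.0 * 0.25 = 11.0 km^2

11.0 km^2


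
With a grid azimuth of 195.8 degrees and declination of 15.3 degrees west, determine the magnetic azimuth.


magnetic azimuth = grid azimuth - declination (east +ve)
mag_az = 195.8 - -15.3 = 211.1 degrees

211.1 degrees


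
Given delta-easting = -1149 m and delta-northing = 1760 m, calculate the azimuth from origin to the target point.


az = atan2(-1149, 1760) = -33.1 deg
adjusted to 0-360: 326.9 degrees

326.9 degrees


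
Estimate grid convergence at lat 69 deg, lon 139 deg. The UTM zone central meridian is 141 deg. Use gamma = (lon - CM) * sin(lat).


gamma = (139 - 141) * sin(69) = -2 * 0.93358 = -1.867 degrees

-1.867 degrees


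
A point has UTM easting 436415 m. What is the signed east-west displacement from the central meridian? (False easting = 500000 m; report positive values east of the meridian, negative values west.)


displacement = 436415 - 500000 = -63585 m

-63585 m


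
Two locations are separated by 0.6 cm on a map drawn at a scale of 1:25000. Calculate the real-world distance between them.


ground = 0.6 cm * 25000 / 100 = 150.0 m

150.0 m


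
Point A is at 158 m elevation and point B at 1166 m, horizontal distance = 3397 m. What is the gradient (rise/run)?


gradient = (1166 - 158) / 3397 = 1008 / 3397 = 0.2967

0.2967


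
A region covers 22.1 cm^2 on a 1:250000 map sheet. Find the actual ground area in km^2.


ground_area = 22.1 * (250000/100)^2 = 138125000.0 m^2 = 138.125 km^2

138.125 km^2


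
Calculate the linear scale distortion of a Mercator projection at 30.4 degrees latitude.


SF = 1 / cos(30.4) = 1 / 0.862514 = 1.159

1.159


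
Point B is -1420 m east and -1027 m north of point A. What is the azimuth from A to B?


az = atan2(-1420, -1027) = -125.9 deg
adjusted to 0-360: 234.1 degrees

234.1 degrees


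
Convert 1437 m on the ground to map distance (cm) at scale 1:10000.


map_cm = 1437 * 100 / 10000 = 14.37 cm

14.37 cm


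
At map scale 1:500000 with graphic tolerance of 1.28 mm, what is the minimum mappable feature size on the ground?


ground = 1.28 mm * 500000 / 1000 = 640.0 m

640.0 m


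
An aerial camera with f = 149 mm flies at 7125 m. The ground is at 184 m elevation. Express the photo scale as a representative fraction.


scale = f / (H - h) = 149 mm / 6941 m = 149 / 6941000 = 1:46584

1:46584


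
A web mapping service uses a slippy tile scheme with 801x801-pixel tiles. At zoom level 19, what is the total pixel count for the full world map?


tiles per axis = 2^19 = 524288
total tiles = 524288^2 = 274877906944
pixels per axis = 524288 * 801 = 419954688
total pixels = 419954688^2 = 176361939973177344

176361939973177344 pixels


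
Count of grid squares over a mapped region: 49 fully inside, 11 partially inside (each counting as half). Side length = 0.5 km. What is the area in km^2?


effective squares = 49 + 11 * 0.5 = 54.5
area = 54.5 * 0.25 = 13.625 km^2

13.625 km^2


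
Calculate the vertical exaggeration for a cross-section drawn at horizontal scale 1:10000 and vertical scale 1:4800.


VE = horizontal_scale / vertical_scale = 10000 / 4800 ≈ 2.1

2.1x


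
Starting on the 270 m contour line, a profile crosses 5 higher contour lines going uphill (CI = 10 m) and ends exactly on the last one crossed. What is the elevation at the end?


elevation = 270 + 5 * 10 = 320 m

320 m


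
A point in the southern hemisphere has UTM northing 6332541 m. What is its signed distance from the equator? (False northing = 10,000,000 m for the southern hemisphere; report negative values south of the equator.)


For southern: actual = 6332541 - 10000000 = -3667459 m

-3667459 m


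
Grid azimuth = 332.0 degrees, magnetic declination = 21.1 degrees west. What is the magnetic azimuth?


magnetic azimuth = grid azimuth - declination (east +ve)
mag_az = 332.0 - -21.1 = 353.1 degrees

353.1 degrees


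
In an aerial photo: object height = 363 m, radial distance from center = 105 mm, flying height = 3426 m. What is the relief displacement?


d = h * r / H = 363 * 105 / 3426 = 11.13 mm

11.13 mm


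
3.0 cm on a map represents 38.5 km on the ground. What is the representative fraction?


ground = 38.5 km = 3850000 cm; RF denominator = ground / map = 3850000 / 3.0 ≈ 1283333; RF = 1:1283333

1:1283333


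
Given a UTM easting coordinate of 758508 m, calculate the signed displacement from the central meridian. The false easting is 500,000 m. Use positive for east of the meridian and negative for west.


displacement = 758508 - 500000 = 258508 m

258508 m


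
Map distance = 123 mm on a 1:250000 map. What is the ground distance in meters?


ground = 123 mm * 250000 / 1000 = 30750.0 m

30750.0 m


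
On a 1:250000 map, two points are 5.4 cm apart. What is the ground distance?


ground = 5.4 cm * 250000 / 100 = 13500.0 m = 13.5 km

13.5 km


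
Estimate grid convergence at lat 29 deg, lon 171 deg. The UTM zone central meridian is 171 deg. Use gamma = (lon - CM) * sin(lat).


gamma = (171 - 171) * sin(29) = 0 * 0.48481 = 0.0 degrees

0.0 degrees


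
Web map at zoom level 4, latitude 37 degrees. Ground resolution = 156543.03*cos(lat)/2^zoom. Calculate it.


res = 156543.03 * cos(37) / 2^4 = 156543.03 * 0.79863551 / 16 = 7813.8 m/pixel

7813.8 m/pixel


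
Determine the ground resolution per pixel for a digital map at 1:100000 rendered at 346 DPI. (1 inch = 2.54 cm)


pixel_cm = 2.54 / 346 ≈ 0.007341 cm
ground = pixel_cm * 100000 / 100 = 2.54 * 100000 / (346 * 100) = 254000 / 34600 ≈ 7.34 m

7.34 m


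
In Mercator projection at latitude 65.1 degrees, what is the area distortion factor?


area_distortion = 1/cos^2(65.1) = 5.641

5.641


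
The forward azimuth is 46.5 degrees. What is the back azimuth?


back azimuth = (46.5 + 180) mod 360 = 226.5 degrees

226.5 degrees


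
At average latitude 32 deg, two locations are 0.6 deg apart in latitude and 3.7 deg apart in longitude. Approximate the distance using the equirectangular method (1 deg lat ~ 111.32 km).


dlat_km = 0.6 * 111.32 = 66.792
dlon_km = 3.7 * 111.32 * cos(32) ≈ 349.297
dist = sqrt(66.792^2 + 349.297^2) ≈ 355.6 km

355.6 km


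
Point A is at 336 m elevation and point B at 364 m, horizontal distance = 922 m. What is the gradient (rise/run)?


gradient = (364 - 336) / 922 = 28 / 922 = 0.0304

0.0304


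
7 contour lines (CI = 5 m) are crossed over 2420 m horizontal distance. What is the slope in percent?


elevation change = 7 * 5 = 35 m
slope = 35 / 2420 * 100 = 1.4%

1.4%


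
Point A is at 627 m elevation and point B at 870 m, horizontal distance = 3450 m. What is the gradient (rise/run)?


gradient = (870 - 627) / 3450 = 243 / 3450 = 0.0704

0.0704


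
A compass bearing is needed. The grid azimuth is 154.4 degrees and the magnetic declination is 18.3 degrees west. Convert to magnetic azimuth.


magnetic azimuth = grid azimuth - declination (east +ve)
mag_az = 154.4 - -18.3 = 172.7 degrees

172.7 degrees


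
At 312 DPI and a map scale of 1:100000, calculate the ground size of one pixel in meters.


pixel_cm = 2.54 / 312 ≈ 0.008141 cm
ground = pixel_cm * 100000 / 100 = 2.54 * 100000 / (312 * 100) = 254000 / 31200 ≈ 8.14 m

8.14 m


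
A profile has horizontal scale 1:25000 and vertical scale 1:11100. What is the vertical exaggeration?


VE = horizontal_scale / vertical_scale = 25000 / 11100 ≈ 2.3

2.3x


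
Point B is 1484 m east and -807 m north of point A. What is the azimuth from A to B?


az = atan2(1484, -807) = 118.5 deg
adjusted to 0-360: 118.5 degrees

118.5 degrees


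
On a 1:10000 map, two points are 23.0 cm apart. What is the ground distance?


ground = 23.0 cm * 10000 / 100 = 2300.0 m = 2.3 km

2.3 km


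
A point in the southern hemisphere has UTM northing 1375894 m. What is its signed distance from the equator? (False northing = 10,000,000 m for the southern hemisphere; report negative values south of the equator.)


For southern: actual = 1375894 - 10000000 = -8624106 m

-8624106 m


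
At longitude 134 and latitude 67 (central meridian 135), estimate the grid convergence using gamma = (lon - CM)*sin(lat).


gamma = (134 - 135) * sin(67) = -1 * 0.920505 = -0.921 degrees

-0.921 degrees


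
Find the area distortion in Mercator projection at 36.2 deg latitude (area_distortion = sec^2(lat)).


area_distortion = 1/cos^2(36.2) = 1.536

1.536


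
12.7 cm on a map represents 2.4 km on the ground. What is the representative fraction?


ground = 2.4 km = 240000 cm; RF denominator = ground / map = 240000 / 12.7 ≈ 18898; RF = 1:18898

1:18898


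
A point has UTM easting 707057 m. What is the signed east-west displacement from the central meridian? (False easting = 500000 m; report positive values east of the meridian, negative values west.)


displacement = 707057 - 500000 = 207057 m

207057 m


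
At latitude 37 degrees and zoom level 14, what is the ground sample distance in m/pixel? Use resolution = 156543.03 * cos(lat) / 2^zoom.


res = 156543.03 * cos(37) / 2^14 = 156543.03 * 0.79863551 / 16384 = 7.63 m/pixel

7.63 m/pixel


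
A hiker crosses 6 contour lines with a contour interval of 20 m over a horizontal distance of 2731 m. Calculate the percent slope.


elevation change = 6 * 20 = 120 m
slope = 120 / 2731 * 100 = 4.4%

4.4%


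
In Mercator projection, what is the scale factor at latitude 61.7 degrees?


SF = 1 / cos(61.7) = 1 / 0.474088 = 2.109

2.109


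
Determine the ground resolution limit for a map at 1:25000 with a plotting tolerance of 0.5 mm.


ground = 0.5 mm * 25000 / 1000 = 12.5 m

12.5 m


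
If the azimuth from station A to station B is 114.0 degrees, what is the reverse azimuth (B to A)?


back azimuth = (114.0 + 180) mod 360 = 294.0 degrees

294.0 degrees


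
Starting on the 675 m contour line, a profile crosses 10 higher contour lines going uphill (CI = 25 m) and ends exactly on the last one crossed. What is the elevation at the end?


elevation = 675 + 10 * 25 = 925 m

925 m


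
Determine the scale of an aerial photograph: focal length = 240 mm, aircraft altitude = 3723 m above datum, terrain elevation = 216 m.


scale = f / (H - h) = 240 mm / 3507 m = 240 / 3507000 = 1:14613

1:14613


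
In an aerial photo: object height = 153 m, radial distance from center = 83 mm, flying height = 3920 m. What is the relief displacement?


d = h * r / H = 153 * 83 / 3920 = 3.24 mm

3.24 mm


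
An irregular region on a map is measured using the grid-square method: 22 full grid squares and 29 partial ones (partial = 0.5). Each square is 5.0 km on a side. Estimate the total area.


effective squares = 22 + 29 * 0.5 = 36.5
area = 36.5 * 25.0 = 912.5 km^2

912.5 km^2


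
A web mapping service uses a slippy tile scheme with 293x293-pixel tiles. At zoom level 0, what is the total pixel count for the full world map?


tiles per axis = 2^0 = 1
total tiles = 1^2 = 1
pixels per axis = 1 * 293 = 293
total pixels = 293^2 = 85849

85849 pixels


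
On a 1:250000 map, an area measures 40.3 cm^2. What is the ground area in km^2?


ground_area = 40.3 * (250000/100)^2 = 251875000.0 m^2 = 251.875 km^2

251.875 km^2


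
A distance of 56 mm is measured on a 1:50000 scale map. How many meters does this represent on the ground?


ground = 56 mm * 50000 / 1000 = 2800.0 m

2800.0 m


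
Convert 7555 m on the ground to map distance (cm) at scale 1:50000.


map_cm = 7555 * 100 / 50000 = 15.11 cm

15.11 cm


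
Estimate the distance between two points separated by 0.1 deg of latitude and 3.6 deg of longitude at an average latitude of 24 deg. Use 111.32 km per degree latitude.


dlat_km = 0.1 * 111.32 = 11.132
dlon_km = 3.6 * 111.32 * cos(24) ≈ 366.105
dist = sqrt(11.132^2 + 366.105^2) ≈ 366.3 km

366.3 km


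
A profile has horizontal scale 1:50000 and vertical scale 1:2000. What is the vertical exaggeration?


VE = horizontal_scale / vertical_scale = 50000 / 2000 = 25.0

25.0x


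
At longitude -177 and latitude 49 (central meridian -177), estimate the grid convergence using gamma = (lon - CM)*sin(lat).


gamma = (-177 - -177) * sin(49) = 0 * 0.75471 = 0.0 degrees

0.0 degrees


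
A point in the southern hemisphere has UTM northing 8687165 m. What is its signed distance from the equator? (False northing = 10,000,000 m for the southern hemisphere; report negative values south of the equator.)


For southern: actual = 8687165 - 10000000 = -1312835 m

-1312835 m


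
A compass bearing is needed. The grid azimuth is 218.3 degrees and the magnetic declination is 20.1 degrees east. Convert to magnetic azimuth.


magnetic azimuth = grid azimuth - declination (east +ve)
mag_az = 218.3 - 20.1 = 198.2 degrees

198.2 degrees


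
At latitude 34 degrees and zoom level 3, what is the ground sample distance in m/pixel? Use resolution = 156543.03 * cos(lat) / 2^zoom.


res = 156543.03 * cos(34) / 2^3 = 156543.03 * 0.82903757 / 8 = 16222.51 m/pixel

16222.51 m/pixel


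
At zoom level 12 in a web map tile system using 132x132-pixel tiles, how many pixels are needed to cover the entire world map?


tiles per axis = 2^12 = 4096
total tiles = 4096^2 = 16777216
pixels per axis = 4096 * 132 = 540672
total pixels = 540672^2 = 292326211584

292326211584 pixels


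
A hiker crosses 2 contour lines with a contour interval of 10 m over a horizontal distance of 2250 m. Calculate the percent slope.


elevation change = 2 * 10 = 20 m
slope = 20 / 2250 * 100 = 0.9%

0.9%


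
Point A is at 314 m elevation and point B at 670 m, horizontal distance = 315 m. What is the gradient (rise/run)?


gradient = (670 - 314) / 315 = 356 / 315 = 1.1302

1.1302


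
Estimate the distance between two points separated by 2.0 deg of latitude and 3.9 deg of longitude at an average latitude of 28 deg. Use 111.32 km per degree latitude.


dlat_km = 2.0 * 111.32 = 222.64
dlon_km = 3.9 * 111.32 * cos(28) ≈ 383.33
dist = sqrt(222.64^2 + 383.33^2) ≈ 443.3 km

443.3 km


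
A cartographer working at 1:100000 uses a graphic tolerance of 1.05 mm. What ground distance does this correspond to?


ground = 1.05 mm * 100000 / 1000 = 105.0 m

105.0 m


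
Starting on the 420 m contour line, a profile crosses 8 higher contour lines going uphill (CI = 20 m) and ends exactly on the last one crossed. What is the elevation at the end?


elevation = 420 + 8 * 20 = 580 m

580 m


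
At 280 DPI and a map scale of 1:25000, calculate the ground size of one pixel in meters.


pixel_cm = 2.54 / 280 ≈ 0.009071 cm
ground = pixel_cm * 25000 / 100 = 2.54 * 25000 / (280 * 100) = 63500 / 28000 ≈ 2.27 m

2.27 m


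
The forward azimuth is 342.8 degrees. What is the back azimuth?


back azimuth = (342.8 + 180) mod 360 = 162.8 degrees

162.8 degrees


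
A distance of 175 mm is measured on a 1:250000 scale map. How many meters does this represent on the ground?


ground = 175 mm * 250000 / 1000 = 43750.0 m

43750.0 m


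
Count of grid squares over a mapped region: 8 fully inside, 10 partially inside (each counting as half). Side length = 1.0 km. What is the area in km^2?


effective squares = 8 + 10 * 0.5 = 13.0
area = 13.0 * 1.0 = 13.0 km^2

13.0 km^2


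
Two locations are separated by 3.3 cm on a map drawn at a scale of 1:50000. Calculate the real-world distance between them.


ground = 3.3 cm * 50000 / 100 = 1650.0 m = 1.65 km

1.65 km


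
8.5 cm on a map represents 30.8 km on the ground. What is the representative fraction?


ground = 30.8 km = 3080000 cm; RF denominator = ground / map = 3080000 / 8.5 ≈ 362353; RF = 1:362353

1:362353


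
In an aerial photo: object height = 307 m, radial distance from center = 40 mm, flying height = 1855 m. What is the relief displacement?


d = h * r / H = 307 * 40 / 1855 = 6.62 mm

6.62 mm


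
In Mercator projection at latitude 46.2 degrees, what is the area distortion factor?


area_distortion = 1/cos^2(46.2) = 2.087

2.087


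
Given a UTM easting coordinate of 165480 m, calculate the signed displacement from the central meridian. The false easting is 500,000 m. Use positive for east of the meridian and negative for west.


displacement = 165480 - 500000 = -334520 m

-334520 m


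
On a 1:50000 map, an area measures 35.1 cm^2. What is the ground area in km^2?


ground_area = 35.1 * (50000/100)^2 = 8775000.0 m^2 = 8.775 km^2

8.775 km^2


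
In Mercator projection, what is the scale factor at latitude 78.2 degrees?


SF = 1 / cos(78.2) = 1 / 0.204496 = 4.89

4.89


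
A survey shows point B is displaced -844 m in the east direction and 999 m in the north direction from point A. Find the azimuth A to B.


az = atan2(-844, 999) = -40.2 deg
adjusted to 0-360: 319.8 degrees

319.8 degrees


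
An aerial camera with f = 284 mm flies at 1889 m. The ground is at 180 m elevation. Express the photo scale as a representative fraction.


scale = f / (H - h) = 284 mm / 1709 m = 284 / 1709000 = 1:6018

1:6018


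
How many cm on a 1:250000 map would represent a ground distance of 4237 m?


map_cm = 4237 * 100 / 250000 = 1.6948 cm ≈ 1.69 cm

1.69 cm


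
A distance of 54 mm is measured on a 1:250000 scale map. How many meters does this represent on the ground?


ground = 54 mm * 250000 / 1000 = 13500.0 m

13500.0 m


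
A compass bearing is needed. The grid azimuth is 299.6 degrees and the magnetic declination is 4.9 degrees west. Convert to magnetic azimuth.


magnetic azimuth = grid azimuth - declination (east +ve)
mag_az = 299.6 - -4.9 = 304.5 degrees

304.5 degrees


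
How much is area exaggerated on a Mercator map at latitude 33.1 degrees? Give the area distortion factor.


area_distortion = 1/cos^2(33.1) = 1.425

1.425


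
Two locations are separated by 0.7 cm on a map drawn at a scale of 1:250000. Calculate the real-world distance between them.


ground = 0.7 cm * 250000 / 100 = 1750.0 m = 1.75 km

1.75 km


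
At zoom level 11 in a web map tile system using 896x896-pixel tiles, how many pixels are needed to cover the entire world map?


tiles per axis = 2^11 = 2048
total tiles = 2048^2 = 4194304
pixels per axis = 2048 * 896 = 1835008
total pixels = 1835008^2 = 3367254360064

3367254360064 pixels


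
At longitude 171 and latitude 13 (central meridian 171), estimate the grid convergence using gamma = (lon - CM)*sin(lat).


gamma = (171 - 171) * sin(13) = 0 * 0.224951 = 0.0 degrees

0.0 degrees


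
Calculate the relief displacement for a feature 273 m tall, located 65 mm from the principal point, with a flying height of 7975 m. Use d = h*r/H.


d = h * r / H = 273 * 65 / 7975 = 2.23 mm

2.23 mm


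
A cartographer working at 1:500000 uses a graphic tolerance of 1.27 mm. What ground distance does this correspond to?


ground = 1.27 mm * 500000 / 1000 = 635.0 m

635.0 m


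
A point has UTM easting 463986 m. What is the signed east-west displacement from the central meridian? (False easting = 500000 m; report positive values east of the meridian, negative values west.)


displacement = 463986 - 500000 = -36014 m

-36014 m


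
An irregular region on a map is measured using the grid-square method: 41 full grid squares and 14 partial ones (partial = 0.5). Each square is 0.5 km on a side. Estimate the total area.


effective squares = 41 + 14 * 0.5 = 48.0
area = 48.0 * 0.25 = 12.0 km^2

12.0 km^2


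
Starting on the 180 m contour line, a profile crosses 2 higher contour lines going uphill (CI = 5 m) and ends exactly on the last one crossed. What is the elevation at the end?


elevation = 180 + 2 * 5 = 190 m

190 m


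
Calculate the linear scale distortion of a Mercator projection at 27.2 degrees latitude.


SF = 1 / cos(27.2) = 1 / 0.889416 = 1.124

1.124
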